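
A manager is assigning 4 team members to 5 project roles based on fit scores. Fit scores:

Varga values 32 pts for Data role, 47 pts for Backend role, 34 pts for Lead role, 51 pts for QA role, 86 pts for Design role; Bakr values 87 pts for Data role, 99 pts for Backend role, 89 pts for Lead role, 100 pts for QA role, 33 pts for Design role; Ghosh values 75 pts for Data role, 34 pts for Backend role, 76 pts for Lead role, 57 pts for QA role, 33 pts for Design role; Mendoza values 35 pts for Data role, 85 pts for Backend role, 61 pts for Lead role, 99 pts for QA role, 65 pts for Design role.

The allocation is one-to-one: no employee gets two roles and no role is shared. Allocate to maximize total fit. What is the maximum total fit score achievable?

Max total: 360 pts

Optimal: Varga→Design role (86 pts), Bakr→Backend role (99 pts), Ghosh→Lead role (76 pts), Mendoza→QA role (99 pts) — total 86+99+76+99 = 360 pts.
Max-entry greedy (repeatedly take the single best remaining cell) gives 347 pts, worse by 13.
Next-best assignment: Varga→Design role, Bakr→Backend role, Ghosh→Data role, Mendoza→QA role = 359 pts.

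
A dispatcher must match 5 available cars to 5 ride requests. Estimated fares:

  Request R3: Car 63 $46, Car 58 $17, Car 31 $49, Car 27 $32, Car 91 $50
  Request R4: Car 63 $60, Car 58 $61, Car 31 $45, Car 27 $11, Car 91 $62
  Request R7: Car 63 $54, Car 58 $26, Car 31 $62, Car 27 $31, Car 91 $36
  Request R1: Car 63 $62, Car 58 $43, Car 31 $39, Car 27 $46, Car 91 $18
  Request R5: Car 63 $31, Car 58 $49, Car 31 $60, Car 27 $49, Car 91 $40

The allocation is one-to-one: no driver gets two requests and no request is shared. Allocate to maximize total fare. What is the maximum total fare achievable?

Treat this as an assignment problem: match each driver to one request.
Optimal: Car 63→Request R1 ($62), Car 58→Request R4 ($61), Car 31→Request R7 ($62), Car 27→Request R5 ($49), Car 91→Request R3 ($50) — total 62+61+62+49+50 = $284.
Checked against all permutations: $284 is optimal.

Max total: $284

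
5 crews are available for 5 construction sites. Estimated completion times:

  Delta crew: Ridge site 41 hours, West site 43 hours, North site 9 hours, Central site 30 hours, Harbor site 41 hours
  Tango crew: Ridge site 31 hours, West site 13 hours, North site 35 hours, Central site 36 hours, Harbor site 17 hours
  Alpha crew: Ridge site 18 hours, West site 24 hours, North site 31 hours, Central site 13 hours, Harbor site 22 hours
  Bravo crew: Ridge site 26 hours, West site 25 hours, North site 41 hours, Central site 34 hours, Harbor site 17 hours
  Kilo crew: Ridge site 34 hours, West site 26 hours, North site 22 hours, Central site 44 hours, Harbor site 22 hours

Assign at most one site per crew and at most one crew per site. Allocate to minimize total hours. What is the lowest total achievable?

Treat this as an assignment problem: match each crew to one site.
Optimal: Delta crew→North site (9 hours), Tango crew→West site (13 hours), Alpha crew→Central site (13 hours), Bravo crew→Ridge site (26 hours), Kilo crew→Harbor site (22 hours) — total 9+13+13+26+22 = 83 hours.
Column-greedy (each site in turn goes to its cheapest remaining crew) gives 96 hours, worse by 13.
Next-best assignment: Delta crew→North site, Tango crew→West site, Alpha crew→Central site, Bravo crew→Harbor site, Kilo crew→Ridge site = 86 hours.

Min total: 83 hours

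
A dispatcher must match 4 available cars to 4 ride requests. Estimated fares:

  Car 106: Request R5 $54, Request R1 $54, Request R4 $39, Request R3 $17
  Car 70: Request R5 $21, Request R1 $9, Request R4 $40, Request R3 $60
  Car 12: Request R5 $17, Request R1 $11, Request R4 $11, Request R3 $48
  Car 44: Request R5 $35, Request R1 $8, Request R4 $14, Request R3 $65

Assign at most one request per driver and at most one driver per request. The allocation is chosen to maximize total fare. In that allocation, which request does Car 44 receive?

Car 44 receives Request R5.

Optimal: Car 106→Request R1 ($54), Car 70→Request R4 ($40), Car 12→Request R3 ($48), Car 44→Request R5 ($35) — total 54+40+48+35 = $177.
Car 44's own top request is Request R3 ($65), but forcing Car 44→Request R3 and reassigning the rest optimally gives only $176 — worse by 1.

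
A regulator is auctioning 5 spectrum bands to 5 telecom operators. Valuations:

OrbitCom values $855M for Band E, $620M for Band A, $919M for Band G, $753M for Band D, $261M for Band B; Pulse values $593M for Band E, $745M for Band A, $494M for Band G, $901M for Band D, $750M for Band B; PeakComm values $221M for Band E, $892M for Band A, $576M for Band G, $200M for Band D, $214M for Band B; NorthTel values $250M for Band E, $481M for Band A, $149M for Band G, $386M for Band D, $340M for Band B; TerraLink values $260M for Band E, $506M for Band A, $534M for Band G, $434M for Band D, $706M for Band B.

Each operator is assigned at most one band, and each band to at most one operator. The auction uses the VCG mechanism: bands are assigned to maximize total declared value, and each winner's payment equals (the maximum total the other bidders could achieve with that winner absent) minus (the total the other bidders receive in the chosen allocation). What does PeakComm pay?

Efficient allocation: OrbitCom→Band G ($919M), Pulse→Band D ($901M), PeakComm→Band A ($892M), NorthTel→Band E ($250M), TerraLink→Band B ($706M); total welfare W = $3668M.
PeakComm receives Band A at value $892M, so the others get W − 892 = $2776M.
Without PeakComm: best allocation of the remaining 4 bidders over all 5 bands is OrbitCom→Band G ($919M), Pulse→Band D ($901M), NorthTel→Band A ($481M), TerraLink→Band B ($706M), total $3007M.
VCG payment = (others' best without PeakComm) − (others' welfare with PeakComm) = 3007 − 2776 = $231M.

PeakComm pays $231M.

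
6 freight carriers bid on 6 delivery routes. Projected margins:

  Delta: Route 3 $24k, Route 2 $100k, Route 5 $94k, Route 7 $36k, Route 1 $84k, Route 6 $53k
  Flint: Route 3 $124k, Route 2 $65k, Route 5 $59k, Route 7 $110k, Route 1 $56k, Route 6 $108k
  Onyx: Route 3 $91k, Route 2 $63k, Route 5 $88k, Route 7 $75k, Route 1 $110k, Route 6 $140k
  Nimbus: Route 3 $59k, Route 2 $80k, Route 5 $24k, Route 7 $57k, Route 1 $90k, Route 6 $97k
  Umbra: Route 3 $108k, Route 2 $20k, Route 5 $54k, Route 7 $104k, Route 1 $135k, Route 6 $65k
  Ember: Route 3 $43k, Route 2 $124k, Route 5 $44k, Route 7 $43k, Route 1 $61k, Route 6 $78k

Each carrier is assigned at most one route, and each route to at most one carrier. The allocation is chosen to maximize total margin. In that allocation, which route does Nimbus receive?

Optimal: Delta→Route 5 ($94k), Flint→Route 3 ($124k), Onyx→Route 6 ($140k), Nimbus→Route 1 ($90k), Umbra→Route 7 ($104k), Ember→Route 2 ($124k) — total 94+124+140+90+104+124 = $676k.
Max-entry greedy (repeatedly take the single best remaining cell) gives $674k, worse by 2.
Swapping Delta↔Nimbus (Delta→Route 1 $84k, Nimbus→Route 5 $24k) loses 76.
No other one-to-one assignment exceeds $676k.
Nimbus's own top route is Route 6 ($97k), but forcing Nimbus→Route 6 and reassigning the rest optimally gives only $653k — worse by 23.

Nimbus receives Route 1.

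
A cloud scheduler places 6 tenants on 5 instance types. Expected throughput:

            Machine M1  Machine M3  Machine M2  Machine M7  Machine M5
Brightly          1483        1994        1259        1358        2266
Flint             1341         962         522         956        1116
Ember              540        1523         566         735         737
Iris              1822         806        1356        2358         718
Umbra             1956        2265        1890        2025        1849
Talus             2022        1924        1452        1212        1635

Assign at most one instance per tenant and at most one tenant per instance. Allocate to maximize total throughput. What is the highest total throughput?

Max total: 10059 ops/s

Optimal: Talus→Machine M1 (2022 ops/s), Ember→Machine M3 (1523 ops/s), Umbra→Machine M2 (1890 ops/s), Iris→Machine M7 (2358 ops/s), Brightly→Machine M5 (2266 ops/s) — total 2022+1523+1890+2358+2266 = 10059 ops/s.
Max-entry greedy (repeatedly take the single best remaining cell) gives 9477 ops/s, worse by 582.
Next-best assignment: Flint→Machine M1, Talus→Machine M3, Umbra→Machine M2, Iris→Machine M7, Brightly→Machine M5 = 9779 ops/s.
No other one-to-one assignment exceeds 10059 ops/s.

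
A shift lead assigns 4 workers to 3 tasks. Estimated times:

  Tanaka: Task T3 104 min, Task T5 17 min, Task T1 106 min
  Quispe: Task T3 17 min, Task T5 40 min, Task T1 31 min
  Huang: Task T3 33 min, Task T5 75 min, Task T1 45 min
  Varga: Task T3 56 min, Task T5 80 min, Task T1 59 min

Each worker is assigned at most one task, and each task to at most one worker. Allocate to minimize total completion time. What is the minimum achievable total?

Min total: 79 min

Treat this as an assignment problem: match each worker to one task.
Optimal: Quispe→Task T3 (17 min), Tanaka→Task T5 (17 min), Huang→Task T1 (45 min) — total 17+17+45 = 79 min.
Next-best assignment: Huang→Task T3, Tanaka→Task T5, Quispe→Task T1 = 81 min.
Every other assignment is strictly worse.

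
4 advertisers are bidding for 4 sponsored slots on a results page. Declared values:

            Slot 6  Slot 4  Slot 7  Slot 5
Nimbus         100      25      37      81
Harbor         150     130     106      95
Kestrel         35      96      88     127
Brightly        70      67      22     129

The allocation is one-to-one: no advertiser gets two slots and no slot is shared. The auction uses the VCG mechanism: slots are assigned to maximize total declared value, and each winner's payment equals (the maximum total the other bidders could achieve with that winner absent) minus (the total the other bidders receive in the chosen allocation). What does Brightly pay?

Brightly pays $39.

Efficient allocation: Nimbus→Slot 6 ($100), Harbor→Slot 4 ($130), Kestrel→Slot 7 ($88), Brightly→Slot 5 ($129); total welfare W = $447.
Brightly receives Slot 5 at value $129, so the others get W − 129 = $318.
Without Brightly: best allocation of the remaining 3 bidders over all 4 slots is Nimbus→Slot 6 ($100), Harbor→Slot 4 ($130), Kestrel→Slot 5 ($127), total $357.
VCG payment = (others' best without Brightly) − (others' welfare with Brightly) = 357 − 318 = $39.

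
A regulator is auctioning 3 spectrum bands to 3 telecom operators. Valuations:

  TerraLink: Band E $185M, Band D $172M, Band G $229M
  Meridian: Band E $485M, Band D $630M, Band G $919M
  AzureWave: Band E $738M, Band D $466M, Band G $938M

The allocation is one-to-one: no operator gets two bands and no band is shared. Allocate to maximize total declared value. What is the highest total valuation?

Maximum total: $1829M

Optimal: TerraLink→Band D ($172M), Meridian→Band G ($919M), AzureWave→Band E ($738M) — total 172+919+738 = $1829M.
Row-greedy (each operator in turn takes its best remaining band) gives $1597M, worse by 232.
Next-best assignment: TerraLink→Band E, Meridian→Band D, AzureWave→Band G = $1753M.
Swapping TerraLink↔Meridian (TerraLink→Band G $229M, Meridian→Band D $630M) loses 232.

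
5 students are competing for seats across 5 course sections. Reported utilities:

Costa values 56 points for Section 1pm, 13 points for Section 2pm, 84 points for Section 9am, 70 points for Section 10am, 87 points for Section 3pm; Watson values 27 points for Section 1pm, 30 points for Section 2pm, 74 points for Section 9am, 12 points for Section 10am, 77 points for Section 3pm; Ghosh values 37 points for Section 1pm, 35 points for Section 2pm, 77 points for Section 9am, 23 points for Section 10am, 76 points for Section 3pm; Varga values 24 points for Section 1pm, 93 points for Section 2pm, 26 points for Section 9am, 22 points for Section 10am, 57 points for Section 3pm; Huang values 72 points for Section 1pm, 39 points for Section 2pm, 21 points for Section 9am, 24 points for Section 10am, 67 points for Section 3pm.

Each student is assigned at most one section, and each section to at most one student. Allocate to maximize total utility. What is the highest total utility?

Optimal: Costa→Section 10am (70 points), Watson→Section 3pm (77 points), Ghosh→Section 9am (77 points), Varga→Section 2pm (93 points), Huang→Section 1pm (72 points) — total 70+77+77+93+72 = 389 points.
Max-entry greedy (repeatedly take the single best remaining cell) gives 341 points, worse by 48.

Maximum total: 389 points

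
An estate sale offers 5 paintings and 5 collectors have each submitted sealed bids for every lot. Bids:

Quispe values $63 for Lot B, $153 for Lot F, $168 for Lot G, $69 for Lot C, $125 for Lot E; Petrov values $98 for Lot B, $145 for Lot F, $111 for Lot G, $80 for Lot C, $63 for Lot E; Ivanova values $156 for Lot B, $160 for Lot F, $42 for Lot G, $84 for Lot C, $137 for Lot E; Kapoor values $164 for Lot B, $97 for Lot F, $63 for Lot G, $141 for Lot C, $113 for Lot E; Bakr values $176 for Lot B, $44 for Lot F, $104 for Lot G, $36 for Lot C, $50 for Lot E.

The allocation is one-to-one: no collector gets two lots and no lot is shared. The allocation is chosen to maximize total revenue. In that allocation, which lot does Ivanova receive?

Ivanova receives Lot E.

Optimal: Quispe→Lot G ($168), Petrov→Lot F ($145), Ivanova→Lot E ($137), Kapoor→Lot C ($141), Bakr→Lot B ($176) — total 168+145+137+141+176 = $767.
Row-greedy (each collector in turn takes its best remaining lot) gives $660, worse by 107.
Swapping Petrov↔Ivanova (Petrov→Lot E $63, Ivanova→Lot F $160) loses 59.
Every other assignment is strictly worse.
Ivanova's own top lot is Lot F ($160), but forcing Ivanova→Lot F and reassigning the rest optimally gives only $713 — worse by 54.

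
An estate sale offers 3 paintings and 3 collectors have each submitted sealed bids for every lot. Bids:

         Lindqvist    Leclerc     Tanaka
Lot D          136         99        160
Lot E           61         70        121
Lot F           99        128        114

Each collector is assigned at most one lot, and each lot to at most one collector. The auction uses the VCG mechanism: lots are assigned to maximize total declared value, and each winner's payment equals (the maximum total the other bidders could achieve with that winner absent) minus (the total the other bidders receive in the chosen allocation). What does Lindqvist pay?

Efficient allocation: Lindqvist→Lot D ($136), Leclerc→Lot F ($128), Tanaka→Lot E ($121); total welfare W = $385.
Lindqvist receives Lot D at value $136, so the others get W − 136 = $249.
Without Lindqvist: best allocation of the remaining 2 bidders over all 3 lots is Leclerc→Lot F ($128), Tanaka→Lot D ($160), total $288.
VCG payment = (others' best without Lindqvist) − (others' welfare with Lindqvist) = 288 − 249 = $39.

Lindqvist pays $39.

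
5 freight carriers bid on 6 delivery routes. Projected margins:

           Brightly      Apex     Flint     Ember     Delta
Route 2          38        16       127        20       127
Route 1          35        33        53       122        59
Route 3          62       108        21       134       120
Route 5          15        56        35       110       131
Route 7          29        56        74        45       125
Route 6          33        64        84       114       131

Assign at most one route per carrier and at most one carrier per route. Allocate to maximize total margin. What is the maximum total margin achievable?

Optimal: Brightly→Route 6 ($33k), Apex→Route 3 ($108k), Flint→Route 2 ($127k), Ember→Route 1 ($122k), Delta→Route 5 ($131k) — total 33+108+127+122+131 = $521k.
Max-entry greedy (repeatedly take the single best remaining cell) gives $491k, worse by 30.
Next-best assignment: Brightly→Route 7, Apex→Route 3, Flint→Route 2, Ember→Route 1, Delta→Route 5 = $517k.

Maximum total: $521k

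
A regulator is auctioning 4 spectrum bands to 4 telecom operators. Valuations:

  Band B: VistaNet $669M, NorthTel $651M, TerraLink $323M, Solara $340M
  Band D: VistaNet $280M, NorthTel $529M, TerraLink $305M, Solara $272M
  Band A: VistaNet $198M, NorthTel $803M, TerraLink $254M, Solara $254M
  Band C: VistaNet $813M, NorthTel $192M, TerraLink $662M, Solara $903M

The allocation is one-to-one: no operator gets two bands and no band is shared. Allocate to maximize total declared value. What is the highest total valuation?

Max total: $2680M

Optimal: VistaNet→Band B ($669M), NorthTel→Band A ($803M), TerraLink→Band D ($305M), Solara→Band C ($903M) — total 669+803+305+903 = $2680M.
Column-greedy (each band in turn goes to its best remaining operator) gives $2355M, worse by 325.
Next-best assignment: VistaNet→Band B, NorthTel→Band A, TerraLink→Band C, Solara→Band D = $2406M.
No other one-to-one assignment exceeds $2680M.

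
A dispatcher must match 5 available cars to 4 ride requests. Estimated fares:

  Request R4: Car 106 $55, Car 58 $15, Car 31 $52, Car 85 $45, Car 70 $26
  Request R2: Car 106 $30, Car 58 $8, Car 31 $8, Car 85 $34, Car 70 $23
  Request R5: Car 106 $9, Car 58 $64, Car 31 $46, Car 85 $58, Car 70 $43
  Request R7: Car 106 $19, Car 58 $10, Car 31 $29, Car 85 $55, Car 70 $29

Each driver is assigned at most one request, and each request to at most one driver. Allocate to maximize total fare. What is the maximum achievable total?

Max total: $201

Optimal: Car 31→Request R4 ($52), Car 106→Request R2 ($30), Car 58→Request R5 ($64), Car 85→Request R7 ($55) — total 52+30+64+55 = $201.
Column-greedy (each request in turn goes to its best remaining driver) gives $182, worse by 19.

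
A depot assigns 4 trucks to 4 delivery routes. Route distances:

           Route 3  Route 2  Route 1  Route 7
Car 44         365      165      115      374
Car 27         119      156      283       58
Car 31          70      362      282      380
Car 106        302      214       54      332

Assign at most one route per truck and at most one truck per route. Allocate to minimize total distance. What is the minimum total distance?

Min total: 347 km

Optimal: Car 44→Route 2 (165 km), Car 27→Route 7 (58 km), Car 31→Route 3 (70 km), Car 106→Route 1 (54 km) — total 165+58+70+54 = 347 km.
Column-greedy (each route in turn goes to its cheapest remaining truck) gives 654 km, worse by 307.
Next-best assignment: Car 44→Route 1, Car 27→Route 7, Car 31→Route 3, Car 106→Route 2 = 457 km.
No other one-to-one assignment undercuts 347 km.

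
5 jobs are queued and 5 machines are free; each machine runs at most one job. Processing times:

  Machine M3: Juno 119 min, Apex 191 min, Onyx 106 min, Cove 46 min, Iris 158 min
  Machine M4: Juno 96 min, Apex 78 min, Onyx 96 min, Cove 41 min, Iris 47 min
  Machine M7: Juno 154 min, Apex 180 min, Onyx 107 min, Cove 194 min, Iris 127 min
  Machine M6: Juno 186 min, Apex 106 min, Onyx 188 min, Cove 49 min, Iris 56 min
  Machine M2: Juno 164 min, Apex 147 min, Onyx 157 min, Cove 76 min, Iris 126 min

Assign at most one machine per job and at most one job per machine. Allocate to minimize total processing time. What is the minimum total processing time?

Minimum total: 436 min

Optimal: Juno→Machine M3 (119 min), Apex→Machine M4 (78 min), Onyx→Machine M7 (107 min), Cove→Machine M2 (76 min), Iris→Machine M6 (56 min) — total 119+78+107+76+56 = 436 min.
Column-greedy (each machine in turn goes to its cheapest remaining job) gives 470 min, worse by 34.
Swapping Juno↔Cove (Juno→Machine M2 164 min, Cove→Machine M3 46 min) adds 15.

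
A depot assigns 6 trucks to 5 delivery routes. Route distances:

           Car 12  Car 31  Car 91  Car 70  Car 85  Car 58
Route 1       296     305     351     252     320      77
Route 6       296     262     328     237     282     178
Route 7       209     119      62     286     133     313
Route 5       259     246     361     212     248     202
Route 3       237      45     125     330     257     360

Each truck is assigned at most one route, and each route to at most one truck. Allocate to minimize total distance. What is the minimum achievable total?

Optimal: Car 58→Route 1 (77 km), Car 70→Route 6 (237 km), Car 91→Route 7 (62 km), Car 85→Route 5 (248 km), Car 31→Route 3 (45 km) — total 77+237+62+248+45 = 669 km.
Row-greedy (each truck in turn takes its cheapest remaining route) gives 1114 km, worse by 445.
No other one-to-one assignment undercuts 669 km.

Min total: 669 km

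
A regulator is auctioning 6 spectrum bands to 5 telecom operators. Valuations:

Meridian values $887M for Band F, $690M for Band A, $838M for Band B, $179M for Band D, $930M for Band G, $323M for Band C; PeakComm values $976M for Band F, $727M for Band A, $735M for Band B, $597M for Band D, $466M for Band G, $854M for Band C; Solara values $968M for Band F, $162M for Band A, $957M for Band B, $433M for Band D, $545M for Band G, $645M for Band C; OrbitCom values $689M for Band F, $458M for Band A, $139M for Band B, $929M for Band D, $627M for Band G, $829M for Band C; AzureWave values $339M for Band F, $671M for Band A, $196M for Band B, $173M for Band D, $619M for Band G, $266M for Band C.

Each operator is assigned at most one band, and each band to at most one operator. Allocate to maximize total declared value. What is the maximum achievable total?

This is the linear assignment problem.
Optimal: Meridian→Band G ($930M), PeakComm→Band F ($976M), Solara→Band B ($957M), OrbitCom→Band D ($929M), AzureWave→Band A ($671M) — total 930+976+957+929+671 = $4463M.
Column-greedy (each band in turn goes to its best remaining operator) gives $4171M, worse by 292.
Next-best assignment: Meridian→Band G, PeakComm→Band F, Solara→Band B, OrbitCom→Band C, AzureWave→Band A = $4363M.
Swapping AzureWave↔Meridian (AzureWave→Band G $619M, Meridian→Band A $690M) loses 292.

Max total: $4463M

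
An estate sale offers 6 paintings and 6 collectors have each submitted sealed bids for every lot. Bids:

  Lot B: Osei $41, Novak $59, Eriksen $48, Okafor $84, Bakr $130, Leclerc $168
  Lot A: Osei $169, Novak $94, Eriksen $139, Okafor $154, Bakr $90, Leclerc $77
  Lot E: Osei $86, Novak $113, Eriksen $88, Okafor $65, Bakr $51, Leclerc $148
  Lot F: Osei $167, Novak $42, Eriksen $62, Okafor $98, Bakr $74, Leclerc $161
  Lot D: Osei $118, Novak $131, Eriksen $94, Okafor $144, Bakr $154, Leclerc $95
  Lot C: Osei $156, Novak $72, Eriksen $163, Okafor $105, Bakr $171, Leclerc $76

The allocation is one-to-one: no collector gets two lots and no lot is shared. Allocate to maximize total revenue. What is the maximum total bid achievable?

Maximum total: $919

Optimal: Osei→Lot F ($167), Novak→Lot E ($113), Eriksen→Lot C ($163), Okafor→Lot A ($154), Bakr→Lot D ($154), Leclerc→Lot B ($168) — total 167+113+163+154+154+168 = $919.
Next-best assignment: Osei→Lot F, Novak→Lot E, Eriksen→Lot A, Okafor→Lot D, Bakr→Lot C, Leclerc→Lot B = $902.
Checked against all permutations: $919 is optimal.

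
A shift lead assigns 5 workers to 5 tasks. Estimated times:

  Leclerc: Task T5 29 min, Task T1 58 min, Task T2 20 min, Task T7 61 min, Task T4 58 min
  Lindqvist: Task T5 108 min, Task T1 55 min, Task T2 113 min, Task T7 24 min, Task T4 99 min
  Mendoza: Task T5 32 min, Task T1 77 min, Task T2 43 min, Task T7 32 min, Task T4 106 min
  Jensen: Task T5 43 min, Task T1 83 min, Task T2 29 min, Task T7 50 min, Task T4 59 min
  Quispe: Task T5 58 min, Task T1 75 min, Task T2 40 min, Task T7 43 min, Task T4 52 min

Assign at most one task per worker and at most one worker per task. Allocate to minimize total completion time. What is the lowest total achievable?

Optimal: Leclerc→Task T1 (58 min), Lindqvist→Task T7 (24 min), Mendoza→Task T5 (32 min), Jensen→Task T2 (29 min), Quispe→Task T4 (52 min) — total 58+24+32+29+52 = 195 min.
Min-entry greedy (repeatedly take the single cheapest remaining cell) gives 211 min, worse by 16.
Swapping Mendoza↔Quispe (Mendoza→Task T4 106 min, Quispe→Task T5 58 min) adds 80.

Minimum total: 195 min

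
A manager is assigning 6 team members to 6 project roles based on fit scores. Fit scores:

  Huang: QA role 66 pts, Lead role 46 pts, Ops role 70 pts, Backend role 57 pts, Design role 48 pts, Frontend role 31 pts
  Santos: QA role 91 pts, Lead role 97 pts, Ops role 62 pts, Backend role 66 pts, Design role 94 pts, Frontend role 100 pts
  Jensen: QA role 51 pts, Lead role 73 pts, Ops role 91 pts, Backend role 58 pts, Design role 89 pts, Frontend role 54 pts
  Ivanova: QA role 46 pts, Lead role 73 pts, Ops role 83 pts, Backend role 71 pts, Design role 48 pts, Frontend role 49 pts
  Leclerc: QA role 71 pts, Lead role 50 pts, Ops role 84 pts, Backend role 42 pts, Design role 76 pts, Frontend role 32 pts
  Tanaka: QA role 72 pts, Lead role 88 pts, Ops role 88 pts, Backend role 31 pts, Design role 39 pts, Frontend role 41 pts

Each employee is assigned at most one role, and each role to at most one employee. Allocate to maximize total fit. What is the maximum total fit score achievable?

This is the linear assignment problem.
Optimal: Huang→QA role (66 pts), Santos→Frontend role (100 pts), Jensen→Design role (89 pts), Ivanova→Backend role (71 pts), Leclerc→Ops role (84 pts), Tanaka→Lead role (88 pts) — total 66+100+89+71+84+88 = 498 pts.
Column-greedy (each role in turn goes to its best remaining employee) gives 448 pts, worse by 50.
Next-best assignment: Huang→QA role, Santos→Frontend role, Jensen→Ops role, Ivanova→Backend role, Leclerc→Design role, Tanaka→Lead role = 492 pts.
Checked against all permutations: 498 pts is optimal.

Max total: 498 pts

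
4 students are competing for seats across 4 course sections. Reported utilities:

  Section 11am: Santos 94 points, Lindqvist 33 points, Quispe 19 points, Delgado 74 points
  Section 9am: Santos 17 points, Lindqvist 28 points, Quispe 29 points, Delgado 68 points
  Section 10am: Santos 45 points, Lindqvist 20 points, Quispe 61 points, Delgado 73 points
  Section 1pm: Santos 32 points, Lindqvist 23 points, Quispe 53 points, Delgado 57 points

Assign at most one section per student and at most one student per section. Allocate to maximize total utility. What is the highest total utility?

Max total: 248 points

Optimal: Santos→Section 11am (94 points), Lindqvist→Section 9am (28 points), Quispe→Section 1pm (53 points), Delgado→Section 10am (73 points) — total 94+28+53+73 = 248 points.
Column-greedy (each section in turn goes to its best remaining student) gives 246 points, worse by 2.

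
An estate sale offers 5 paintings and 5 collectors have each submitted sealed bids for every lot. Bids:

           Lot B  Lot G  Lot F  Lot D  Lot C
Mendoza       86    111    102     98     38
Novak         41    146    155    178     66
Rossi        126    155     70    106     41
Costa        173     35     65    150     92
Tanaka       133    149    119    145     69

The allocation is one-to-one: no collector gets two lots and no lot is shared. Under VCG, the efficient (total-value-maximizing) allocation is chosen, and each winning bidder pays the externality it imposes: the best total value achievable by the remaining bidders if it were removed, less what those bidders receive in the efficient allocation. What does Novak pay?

Novak pays $76.

Efficient allocation: Mendoza→Lot F ($102), Novak→Lot D ($178), Rossi→Lot G ($155), Costa→Lot B ($173), Tanaka→Lot C ($69); total welfare W = $677.
Novak receives Lot D at value $178, so the others get W − 178 = $499.
Without Novak: best allocation of the remaining 4 bidders over all 5 lots is Mendoza→Lot F ($102), Rossi→Lot G ($155), Costa→Lot B ($173), Tanaka→Lot D ($145), total $575.
VCG payment = (others' best without Novak) − (others' welfare with Novak) = 575 − 499 = $76.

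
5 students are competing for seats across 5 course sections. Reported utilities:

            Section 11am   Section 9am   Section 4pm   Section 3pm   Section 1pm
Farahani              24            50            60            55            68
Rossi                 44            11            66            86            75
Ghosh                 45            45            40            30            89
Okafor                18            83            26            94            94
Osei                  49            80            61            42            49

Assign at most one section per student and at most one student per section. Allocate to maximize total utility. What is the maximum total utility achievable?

Treat this as an assignment problem: match each student to one section.
Optimal: Farahani→Section 4pm (60 points), Rossi→Section 11am (44 points), Ghosh→Section 1pm (89 points), Okafor→Section 3pm (94 points), Osei→Section 9am (80 points) — total 60+44+89+94+80 = 367 points.
Row-greedy (each student in turn takes its best remaining section) gives 343 points, worse by 24.

Maximum total: 367 points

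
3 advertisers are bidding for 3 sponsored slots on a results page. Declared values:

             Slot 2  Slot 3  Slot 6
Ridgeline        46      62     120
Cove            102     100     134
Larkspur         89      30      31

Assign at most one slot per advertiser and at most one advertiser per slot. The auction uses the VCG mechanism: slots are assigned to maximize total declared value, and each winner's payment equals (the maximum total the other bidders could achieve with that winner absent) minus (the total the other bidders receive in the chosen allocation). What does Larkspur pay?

Larkspur pays $2.

Efficient allocation: Ridgeline→Slot 6 ($120), Cove→Slot 3 ($100), Larkspur→Slot 2 ($89); total welfare W = $309.
Larkspur receives Slot 2 at value $89, so the others get W − 89 = $220.
Without Larkspur: best allocation of the remaining 2 bidders over all 3 slots is Ridgeline→Slot 6 ($120), Cove→Slot 2 ($102), total $222.
VCG payment = (others' best without Larkspur) − (others' welfare with Larkspur) = 222 − 220 = $2.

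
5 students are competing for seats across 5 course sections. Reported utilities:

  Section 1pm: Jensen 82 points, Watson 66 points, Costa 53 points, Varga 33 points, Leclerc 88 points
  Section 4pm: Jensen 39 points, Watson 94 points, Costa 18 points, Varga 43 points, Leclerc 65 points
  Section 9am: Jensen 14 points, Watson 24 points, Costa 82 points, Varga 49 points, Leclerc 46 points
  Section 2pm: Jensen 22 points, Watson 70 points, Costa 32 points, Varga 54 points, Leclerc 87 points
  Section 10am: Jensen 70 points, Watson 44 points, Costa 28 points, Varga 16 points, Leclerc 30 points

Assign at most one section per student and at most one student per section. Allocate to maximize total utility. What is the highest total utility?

This is a one-to-one assignment (maximum-weight bipartite matching).
Optimal: Jensen→Section 10am (70 points), Watson→Section 4pm (94 points), Costa→Section 9am (82 points), Varga→Section 2pm (54 points), Leclerc→Section 1pm (88 points) — total 70+94+82+54+88 = 388 points.
Row-greedy (each student in turn takes its best remaining section) gives 342 points, worse by 46.

Max total: 388 points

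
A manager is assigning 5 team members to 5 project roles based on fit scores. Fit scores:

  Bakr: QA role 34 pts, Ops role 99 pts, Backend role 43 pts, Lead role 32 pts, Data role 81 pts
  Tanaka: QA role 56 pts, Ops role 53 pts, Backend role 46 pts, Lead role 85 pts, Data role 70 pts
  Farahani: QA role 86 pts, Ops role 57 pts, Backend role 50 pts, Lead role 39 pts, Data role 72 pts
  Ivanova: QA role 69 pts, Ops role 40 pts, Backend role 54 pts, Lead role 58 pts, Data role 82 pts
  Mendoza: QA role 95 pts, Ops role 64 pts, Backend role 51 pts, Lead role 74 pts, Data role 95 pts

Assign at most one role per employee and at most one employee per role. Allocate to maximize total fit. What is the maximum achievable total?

This is a one-to-one assignment (maximum-weight bipartite matching).
Optimal: Bakr→Ops role (99 pts), Tanaka→Lead role (85 pts), Farahani→QA role (86 pts), Ivanova→Backend role (54 pts), Mendoza→Data role (95 pts) — total 99+85+86+54+95 = 419 pts.
Column-greedy (each role in turn goes to its best remaining employee) gives 405 pts, worse by 14.
Swapping Mendoza↔Bakr (Mendoza→Ops role 64 pts, Bakr→Data role 81 pts) loses 49.

Maximum total: 419 pts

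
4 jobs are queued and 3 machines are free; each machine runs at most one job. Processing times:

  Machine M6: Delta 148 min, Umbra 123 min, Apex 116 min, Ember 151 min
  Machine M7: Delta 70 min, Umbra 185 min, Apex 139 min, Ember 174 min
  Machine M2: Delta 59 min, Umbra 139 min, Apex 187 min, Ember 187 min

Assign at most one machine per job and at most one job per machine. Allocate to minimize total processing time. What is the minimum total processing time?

Optimal: Umbra→Machine M6 (123 min), Apex→Machine M7 (139 min), Delta→Machine M2 (59 min) — total 123+139+59 = 321 min.
Column-greedy (each machine in turn goes to its cheapest remaining job) gives 325 min, worse by 4.
Swapping Apex↔Umbra (Apex→Machine M6 116 min, Umbra→Machine M7 185 min) adds 39.
Checked against all permutations: 321 min is optimal.

Minimum total: 321 min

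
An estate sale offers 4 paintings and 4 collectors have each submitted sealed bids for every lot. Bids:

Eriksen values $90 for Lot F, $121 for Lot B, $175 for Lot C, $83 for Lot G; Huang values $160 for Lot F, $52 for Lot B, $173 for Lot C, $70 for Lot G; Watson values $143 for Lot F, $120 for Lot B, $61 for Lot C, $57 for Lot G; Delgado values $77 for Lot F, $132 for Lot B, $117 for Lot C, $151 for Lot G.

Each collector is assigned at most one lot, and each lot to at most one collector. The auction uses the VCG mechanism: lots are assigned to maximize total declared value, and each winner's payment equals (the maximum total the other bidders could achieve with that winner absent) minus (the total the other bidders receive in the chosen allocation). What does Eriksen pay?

Eriksen pays $36.

Efficient allocation: Eriksen→Lot C ($175), Huang→Lot F ($160), Watson→Lot B ($120), Delgado→Lot G ($151); total welfare W = $606.
Eriksen receives Lot C at value $175, so the others get W − 175 = $431.
Without Eriksen: best allocation of the remaining 3 bidders over all 4 lots is Huang→Lot C ($173), Watson→Lot F ($143), Delgado→Lot G ($151), total $467.
VCG payment = (others' best without Eriksen) − (others' welfare with Eriksen) = 467 − 431 = $36.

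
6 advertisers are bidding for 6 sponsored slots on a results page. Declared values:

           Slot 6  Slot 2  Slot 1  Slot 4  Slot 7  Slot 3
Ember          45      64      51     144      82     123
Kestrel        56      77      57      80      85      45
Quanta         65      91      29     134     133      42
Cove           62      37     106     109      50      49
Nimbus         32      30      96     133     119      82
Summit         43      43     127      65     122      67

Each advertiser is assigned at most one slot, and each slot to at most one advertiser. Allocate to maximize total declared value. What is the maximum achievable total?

Max total: $655

Treat this as an assignment problem: match each advertiser to one slot.
Optimal: Ember→Slot 3 ($123), Kestrel→Slot 2 ($77), Quanta→Slot 7 ($133), Cove→Slot 6 ($62), Nimbus→Slot 4 ($133), Summit→Slot 1 ($127) — total 123+77+133+62+133+127 = $655.
Max-entry greedy (repeatedly take the single best remaining cell) gives $625, worse by 30.
Next-best assignment: Ember→Slot 3, Kestrel→Slot 2, Quanta→Slot 4, Cove→Slot 6, Nimbus→Slot 7, Summit→Slot 1 = $642.
Swapping Cove↔Quanta (Cove→Slot 7 $50, Quanta→Slot 6 $65) loses 80.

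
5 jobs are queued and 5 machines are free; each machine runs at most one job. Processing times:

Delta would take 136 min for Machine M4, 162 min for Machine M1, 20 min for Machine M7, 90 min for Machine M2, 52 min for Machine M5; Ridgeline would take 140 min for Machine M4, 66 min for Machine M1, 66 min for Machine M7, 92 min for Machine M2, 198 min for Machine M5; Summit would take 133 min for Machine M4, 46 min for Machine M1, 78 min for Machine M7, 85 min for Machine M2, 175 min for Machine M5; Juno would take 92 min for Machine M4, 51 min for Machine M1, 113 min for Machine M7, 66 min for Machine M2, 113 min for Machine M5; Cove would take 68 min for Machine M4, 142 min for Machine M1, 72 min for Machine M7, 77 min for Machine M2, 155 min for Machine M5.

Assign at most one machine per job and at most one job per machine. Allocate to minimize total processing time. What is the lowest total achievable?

Min total: 298 min

This is the linear assignment problem.
Optimal: Delta→Machine M5 (52 min), Ridgeline→Machine M7 (66 min), Summit→Machine M1 (46 min), Juno→Machine M2 (66 min), Cove→Machine M4 (68 min) — total 52+66+46+66+68 = 298 min.
Column-greedy (each machine in turn goes to its cheapest remaining job) gives 398 min, worse by 100.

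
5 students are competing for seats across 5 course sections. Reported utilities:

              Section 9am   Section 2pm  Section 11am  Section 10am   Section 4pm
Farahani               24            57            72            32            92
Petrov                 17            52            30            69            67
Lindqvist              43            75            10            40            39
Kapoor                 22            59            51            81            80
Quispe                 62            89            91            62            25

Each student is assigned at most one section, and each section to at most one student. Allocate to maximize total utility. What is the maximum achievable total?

Treat this as an assignment problem: match each student to one section.
Optimal: Farahani→Section 4pm (92 points), Petrov→Section 2pm (52 points), Lindqvist→Section 9am (43 points), Kapoor→Section 10am (81 points), Quispe→Section 11am (91 points) — total 92+52+43+81+91 = 359 points.
Max-entry greedy (repeatedly take the single best remaining cell) gives 356 points, worse by 3.
Next-best assignment: Farahani→Section 11am, Petrov→Section 10am, Lindqvist→Section 2pm, Kapoor→Section 4pm, Quispe→Section 9am = 358 points.

Maximum total: 359 points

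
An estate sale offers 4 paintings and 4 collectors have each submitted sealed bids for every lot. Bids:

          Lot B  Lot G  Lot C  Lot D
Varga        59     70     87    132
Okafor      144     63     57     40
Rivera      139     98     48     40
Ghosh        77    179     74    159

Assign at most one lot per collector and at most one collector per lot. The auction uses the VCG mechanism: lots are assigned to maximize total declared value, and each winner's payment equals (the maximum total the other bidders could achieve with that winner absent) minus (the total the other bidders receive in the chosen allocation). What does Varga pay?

Efficient allocation: Varga→Lot D ($132), Okafor→Lot C ($57), Rivera→Lot B ($139), Ghosh→Lot G ($179); total welfare W = $507.
Varga receives Lot D at value $132, so the others get W − 132 = $375.
Without Varga: best allocation of the remaining 3 bidders over all 4 lots is Okafor→Lot B ($144), Rivera→Lot G ($98), Ghosh→Lot D ($159), total $401.
VCG payment = (others' best without Varga) − (others' welfare with Varga) = 401 − 375 = $26.

Varga pays $26.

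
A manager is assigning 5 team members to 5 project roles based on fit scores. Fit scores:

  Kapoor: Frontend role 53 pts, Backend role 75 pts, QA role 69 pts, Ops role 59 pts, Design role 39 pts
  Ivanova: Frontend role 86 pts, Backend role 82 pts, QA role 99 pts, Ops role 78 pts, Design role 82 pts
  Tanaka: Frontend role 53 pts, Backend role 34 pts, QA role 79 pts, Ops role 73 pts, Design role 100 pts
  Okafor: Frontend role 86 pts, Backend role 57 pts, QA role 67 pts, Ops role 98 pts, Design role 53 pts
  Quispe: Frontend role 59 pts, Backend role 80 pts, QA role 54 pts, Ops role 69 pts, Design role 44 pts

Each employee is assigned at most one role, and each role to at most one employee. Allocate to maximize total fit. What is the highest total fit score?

Max total: 433 pts

Optimal: Kapoor→QA role (69 pts), Ivanova→Frontend role (86 pts), Tanaka→Design role (100 pts), Okafor→Ops role (98 pts), Quispe→Backend role (80 pts) — total 69+86+100+98+80 = 433 pts.
Max-entry greedy (repeatedly take the single best remaining cell) gives 430 pts, worse by 3.
Every other assignment is strictly worse.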